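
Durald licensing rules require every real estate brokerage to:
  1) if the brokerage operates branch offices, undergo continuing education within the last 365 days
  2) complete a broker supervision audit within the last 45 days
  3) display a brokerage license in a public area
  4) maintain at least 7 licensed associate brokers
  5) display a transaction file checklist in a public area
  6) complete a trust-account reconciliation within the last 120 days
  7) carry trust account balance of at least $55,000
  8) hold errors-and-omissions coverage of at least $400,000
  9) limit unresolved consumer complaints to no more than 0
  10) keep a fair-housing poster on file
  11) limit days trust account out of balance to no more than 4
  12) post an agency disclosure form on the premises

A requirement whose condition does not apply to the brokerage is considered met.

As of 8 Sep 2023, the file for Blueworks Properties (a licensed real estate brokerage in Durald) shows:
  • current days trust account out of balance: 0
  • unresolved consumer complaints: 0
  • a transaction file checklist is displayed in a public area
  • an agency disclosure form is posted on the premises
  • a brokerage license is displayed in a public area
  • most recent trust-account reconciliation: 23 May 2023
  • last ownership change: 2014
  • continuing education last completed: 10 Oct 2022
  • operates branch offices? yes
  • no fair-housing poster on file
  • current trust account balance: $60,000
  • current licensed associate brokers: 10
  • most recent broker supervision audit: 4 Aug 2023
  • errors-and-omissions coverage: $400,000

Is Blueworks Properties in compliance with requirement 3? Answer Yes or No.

3. brokerage license present → met

Yes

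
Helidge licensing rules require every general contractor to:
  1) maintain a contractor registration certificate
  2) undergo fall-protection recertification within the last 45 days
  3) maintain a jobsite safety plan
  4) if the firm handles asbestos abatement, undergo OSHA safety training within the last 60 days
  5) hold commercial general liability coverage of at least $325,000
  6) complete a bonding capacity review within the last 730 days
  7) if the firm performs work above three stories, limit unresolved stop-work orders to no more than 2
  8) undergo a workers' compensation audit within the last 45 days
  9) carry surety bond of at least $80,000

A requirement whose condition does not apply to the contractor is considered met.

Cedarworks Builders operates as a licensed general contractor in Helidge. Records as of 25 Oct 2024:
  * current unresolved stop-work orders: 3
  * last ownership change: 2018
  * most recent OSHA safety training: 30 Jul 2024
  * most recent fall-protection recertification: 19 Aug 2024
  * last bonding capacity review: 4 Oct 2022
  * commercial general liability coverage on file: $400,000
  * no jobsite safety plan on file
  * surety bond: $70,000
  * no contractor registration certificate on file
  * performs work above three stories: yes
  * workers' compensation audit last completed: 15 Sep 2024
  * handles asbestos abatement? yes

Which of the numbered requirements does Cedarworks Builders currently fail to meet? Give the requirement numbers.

1, 2, 3, 4, 6, 7, 9

1. contractor registration certificate absent → not met
2. fall-protection recertification 67 days ago vs limit 45 → not met
3. jobsite safety plan absent → not met
4. condition 'handles asbestos abatement' holds; OSHA safety training 87 days ago vs limit 60 → not met
5. commercial general liability coverage $400,000 ≥ $325,000 → met
6. bonding capacity review 752 days ago vs limit 730 → not met
7. condition 'performs work above three stories' holds; unresolved stop-work orders 3 > 2 → not met
8. workers' compensation audit 40 days ago vs limit 45 → met
9. surety bond $70,000 < $80,000 → not met
Not met: 1, 2, 3, 4, 6, 7, 9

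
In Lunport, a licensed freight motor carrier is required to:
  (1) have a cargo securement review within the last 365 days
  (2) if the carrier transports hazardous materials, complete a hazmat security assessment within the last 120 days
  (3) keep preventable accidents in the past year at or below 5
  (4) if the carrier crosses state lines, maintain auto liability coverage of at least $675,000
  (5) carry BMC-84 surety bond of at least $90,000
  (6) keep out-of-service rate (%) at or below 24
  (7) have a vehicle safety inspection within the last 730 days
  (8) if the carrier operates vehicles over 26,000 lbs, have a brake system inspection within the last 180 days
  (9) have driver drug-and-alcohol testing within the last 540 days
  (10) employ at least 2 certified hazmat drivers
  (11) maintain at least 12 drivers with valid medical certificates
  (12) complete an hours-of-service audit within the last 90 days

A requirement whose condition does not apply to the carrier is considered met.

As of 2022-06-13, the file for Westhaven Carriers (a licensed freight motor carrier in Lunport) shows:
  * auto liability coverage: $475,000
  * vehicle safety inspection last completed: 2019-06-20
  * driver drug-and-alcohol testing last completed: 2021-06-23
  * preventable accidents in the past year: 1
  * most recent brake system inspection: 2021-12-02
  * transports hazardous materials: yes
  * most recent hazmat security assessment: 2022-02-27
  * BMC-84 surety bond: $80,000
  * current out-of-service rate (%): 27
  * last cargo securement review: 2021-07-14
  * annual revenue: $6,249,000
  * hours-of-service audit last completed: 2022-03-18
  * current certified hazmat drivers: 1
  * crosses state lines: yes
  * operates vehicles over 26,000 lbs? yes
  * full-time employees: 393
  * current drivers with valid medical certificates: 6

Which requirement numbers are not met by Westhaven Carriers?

4, 5, 6, 7, 8, 10, 11

1. cargo securement review 334 days ago vs limit 365 → met
2. condition 'transports hazardous materials' holds; hazmat security assessment 106 days ago vs limit 120 → met
3. preventable accidents in the past year 1 ≤ 5 → met
4. condition 'crosses state lines' holds; auto liability coverage $475,000 < $675,000 → not met
5. BMC-84 surety bond $80,000 < $90,000 → not met
6. out-of-service rate (%) 27 > 24 → not met
7. vehicle safety inspection 1089 days ago vs limit 730 → not met
8. condition 'operates vehicles over 26,000 lbs' holds; brake system inspection 193 days ago vs limit 180 → not met
9. driver drug-and-alcohol testing 355 days ago vs limit 540 → met
10. certified hazmat drivers 1 < 2 → not met
11. drivers with valid medical certificates 6 < 12 → not met
12. hours-of-service audit 87 days ago vs limit 90 → met
Not met: 4, 5, 6, 7, 8, 10, 11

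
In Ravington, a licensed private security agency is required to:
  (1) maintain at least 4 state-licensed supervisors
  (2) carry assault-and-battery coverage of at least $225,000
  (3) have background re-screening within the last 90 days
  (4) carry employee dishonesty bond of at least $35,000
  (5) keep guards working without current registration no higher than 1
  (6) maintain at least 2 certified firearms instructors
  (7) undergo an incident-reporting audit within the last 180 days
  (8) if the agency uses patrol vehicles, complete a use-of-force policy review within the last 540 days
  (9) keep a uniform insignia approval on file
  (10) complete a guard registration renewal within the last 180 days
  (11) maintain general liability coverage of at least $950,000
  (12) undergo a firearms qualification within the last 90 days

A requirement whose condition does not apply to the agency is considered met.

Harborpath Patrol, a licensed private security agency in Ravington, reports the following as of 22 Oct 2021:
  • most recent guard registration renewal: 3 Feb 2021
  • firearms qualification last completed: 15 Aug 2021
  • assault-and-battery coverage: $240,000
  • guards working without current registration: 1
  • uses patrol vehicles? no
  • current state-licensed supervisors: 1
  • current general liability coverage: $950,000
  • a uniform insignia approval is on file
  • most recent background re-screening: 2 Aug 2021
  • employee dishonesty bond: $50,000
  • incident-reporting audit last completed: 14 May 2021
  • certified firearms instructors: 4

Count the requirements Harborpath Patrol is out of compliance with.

1. state-licensed supervisors 1 < 4 → not met
2. assault-and-battery coverage $240,000 ≥ $225,000 → met
3. background re-screening 81 days ago vs limit 90 → met
4. employee dishonesty bond $50,000 ≥ $35,000 → met
5. guards working without current registration 1 ≤ 1 → met
6. certified firearms instructors 4 ≥ 2 → met
7. incident-reporting audit 161 days ago vs limit 180 → met
8. condition 'uses patrol vehicles' does not hold → requirement n/a → met
9. uniform insignia approval present → met
10. guard registration renewal 261 days ago vs limit 180 → not met
11. general liability coverage $950,000 ≥ $950,000 → met
12. firearms qualification 68 days ago vs limit 90 → met
Not met: 2 of 12

2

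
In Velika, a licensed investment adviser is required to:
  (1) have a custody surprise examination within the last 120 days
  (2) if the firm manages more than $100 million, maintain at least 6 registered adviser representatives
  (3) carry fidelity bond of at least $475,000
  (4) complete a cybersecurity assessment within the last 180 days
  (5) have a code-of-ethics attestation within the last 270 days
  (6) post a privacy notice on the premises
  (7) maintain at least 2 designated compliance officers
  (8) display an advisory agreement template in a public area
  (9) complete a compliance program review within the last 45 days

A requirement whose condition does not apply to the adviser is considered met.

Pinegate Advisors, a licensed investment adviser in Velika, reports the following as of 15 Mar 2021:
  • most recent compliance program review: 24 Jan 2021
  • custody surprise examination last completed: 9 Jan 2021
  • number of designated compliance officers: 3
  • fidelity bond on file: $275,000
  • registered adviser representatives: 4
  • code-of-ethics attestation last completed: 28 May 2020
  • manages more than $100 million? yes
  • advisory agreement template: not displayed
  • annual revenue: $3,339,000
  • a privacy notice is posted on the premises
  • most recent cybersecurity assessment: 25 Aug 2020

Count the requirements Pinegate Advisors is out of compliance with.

1. custody surprise examination 65 days ago vs limit 120 → met
2. condition 'manages more than $100 million' holds; registered adviser representatives 4 < 6 → not met
3. fidelity bond $275,000 < $475,000 → not met
4. cybersecurity assessment 202 days ago vs limit 180 → not met
5. code-of-ethics attestation 291 days ago vs limit 270 → not met
6. privacy notice present → met
7. designated compliance officers 3 ≥ 2 → met
8. advisory agreement template absent → not met
9. compliance program review 50 days ago vs limit 45 → not met
Not met: 6 of 9

6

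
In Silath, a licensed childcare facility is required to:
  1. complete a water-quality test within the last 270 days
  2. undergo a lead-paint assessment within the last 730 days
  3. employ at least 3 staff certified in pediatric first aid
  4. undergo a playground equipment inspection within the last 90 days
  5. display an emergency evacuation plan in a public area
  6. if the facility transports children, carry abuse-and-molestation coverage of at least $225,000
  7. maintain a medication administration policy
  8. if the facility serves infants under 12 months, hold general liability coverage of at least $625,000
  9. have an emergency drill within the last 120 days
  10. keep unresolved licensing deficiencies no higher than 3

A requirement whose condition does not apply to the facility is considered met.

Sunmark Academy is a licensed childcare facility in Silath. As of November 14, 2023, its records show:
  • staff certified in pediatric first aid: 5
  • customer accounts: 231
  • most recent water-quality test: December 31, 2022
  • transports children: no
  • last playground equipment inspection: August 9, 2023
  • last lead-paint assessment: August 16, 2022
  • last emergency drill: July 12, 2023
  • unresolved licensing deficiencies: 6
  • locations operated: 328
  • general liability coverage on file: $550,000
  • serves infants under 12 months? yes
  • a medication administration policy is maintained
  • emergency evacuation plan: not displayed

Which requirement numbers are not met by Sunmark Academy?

1, 4, 5, 8, 9, 10

1. water-quality test 318 days ago vs limit 270 → not met
2. lead-paint assessment 455 days ago vs limit 730 → met
3. staff certified in pediatric first aid 5 ≥ 3 → met
4. playground equipment inspection 97 days ago vs limit 90 → not met
5. emergency evacuation plan absent → not met
6. condition 'transports children' does not hold → requirement n/a → met
7. medication administration policy present → met
8. condition 'serves infants under 12 months' holds; general liability coverage $550,000 < $625,000 → not met
9. emergency drill 125 days ago vs limit 120 → not met
10. unresolved licensing deficiencies 6 > 3 → not met
Not met: 1, 4, 5, 8, 9, 10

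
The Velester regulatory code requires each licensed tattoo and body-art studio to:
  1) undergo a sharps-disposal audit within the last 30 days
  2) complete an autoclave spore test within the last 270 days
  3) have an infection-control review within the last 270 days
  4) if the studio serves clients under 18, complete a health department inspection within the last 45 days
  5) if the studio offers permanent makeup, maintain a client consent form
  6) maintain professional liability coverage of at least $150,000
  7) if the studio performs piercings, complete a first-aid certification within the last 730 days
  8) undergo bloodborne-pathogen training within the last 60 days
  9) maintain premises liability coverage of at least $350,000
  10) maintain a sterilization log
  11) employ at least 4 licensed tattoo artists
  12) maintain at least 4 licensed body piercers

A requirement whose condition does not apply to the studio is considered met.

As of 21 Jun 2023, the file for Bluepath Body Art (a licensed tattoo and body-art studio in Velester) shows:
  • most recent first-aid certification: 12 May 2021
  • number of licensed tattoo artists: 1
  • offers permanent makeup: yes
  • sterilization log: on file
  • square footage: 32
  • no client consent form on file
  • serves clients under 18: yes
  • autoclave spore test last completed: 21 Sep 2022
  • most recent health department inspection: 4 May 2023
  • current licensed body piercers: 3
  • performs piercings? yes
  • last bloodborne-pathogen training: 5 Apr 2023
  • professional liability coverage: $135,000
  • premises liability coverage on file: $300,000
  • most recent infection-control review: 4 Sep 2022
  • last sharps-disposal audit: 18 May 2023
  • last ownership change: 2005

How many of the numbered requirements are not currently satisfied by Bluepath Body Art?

11

1. sharps-disposal audit 34 days ago vs limit 30 → not met
2. autoclave spore test 273 days ago vs limit 270 → not met
3. infection-control review 290 days ago vs limit 270 → not met
4. condition 'serves clients under 18' holds; health department inspection 48 days ago vs limit 45 → not met
5. condition 'offers permanent makeup' holds; client consent form absent → not met
6. professional liability coverage $135,000 < $150,000 → not met
7. condition 'performs piercings' holds; first-aid certification 770 days ago vs limit 730 → not met
8. bloodborne-pathogen training 77 days ago vs limit 60 → not met
9. premises liability coverage $300,000 < $350,000 → not met
10. sterilization log present → met
11. licensed tattoo artists 1 < 4 → not met
12. licensed body piercers 3 < 4 → not met
Not met: 11 of 12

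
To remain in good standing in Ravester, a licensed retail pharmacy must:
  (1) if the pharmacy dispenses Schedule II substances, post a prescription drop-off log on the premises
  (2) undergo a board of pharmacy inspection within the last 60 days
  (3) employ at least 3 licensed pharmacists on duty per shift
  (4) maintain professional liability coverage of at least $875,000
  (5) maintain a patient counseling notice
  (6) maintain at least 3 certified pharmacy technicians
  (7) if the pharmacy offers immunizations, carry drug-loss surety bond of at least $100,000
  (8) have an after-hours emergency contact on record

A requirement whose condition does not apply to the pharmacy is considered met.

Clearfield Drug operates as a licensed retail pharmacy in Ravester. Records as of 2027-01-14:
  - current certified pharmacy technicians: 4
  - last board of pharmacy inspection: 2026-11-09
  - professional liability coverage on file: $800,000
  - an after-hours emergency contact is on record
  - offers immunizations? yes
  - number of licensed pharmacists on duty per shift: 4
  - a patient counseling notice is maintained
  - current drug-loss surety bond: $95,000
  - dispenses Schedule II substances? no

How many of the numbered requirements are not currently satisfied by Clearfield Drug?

3

1. condition 'dispenses Schedule II substances' does not hold → requirement n/a → met
2. board of pharmacy inspection 66 days ago vs limit 60 → not met
3. licensed pharmacists on duty per shift 4 ≥ 3 → met
4. professional liability coverage $800,000 < $875,000 → not met
5. patient counseling notice present → met
6. certified pharmacy technicians 4 ≥ 3 → met
7. condition 'offers immunizations' holds; drug-loss surety bond $95,000 < $100,000 → not met
8. after-hours emergency contact present → met
Not met: 3 of 8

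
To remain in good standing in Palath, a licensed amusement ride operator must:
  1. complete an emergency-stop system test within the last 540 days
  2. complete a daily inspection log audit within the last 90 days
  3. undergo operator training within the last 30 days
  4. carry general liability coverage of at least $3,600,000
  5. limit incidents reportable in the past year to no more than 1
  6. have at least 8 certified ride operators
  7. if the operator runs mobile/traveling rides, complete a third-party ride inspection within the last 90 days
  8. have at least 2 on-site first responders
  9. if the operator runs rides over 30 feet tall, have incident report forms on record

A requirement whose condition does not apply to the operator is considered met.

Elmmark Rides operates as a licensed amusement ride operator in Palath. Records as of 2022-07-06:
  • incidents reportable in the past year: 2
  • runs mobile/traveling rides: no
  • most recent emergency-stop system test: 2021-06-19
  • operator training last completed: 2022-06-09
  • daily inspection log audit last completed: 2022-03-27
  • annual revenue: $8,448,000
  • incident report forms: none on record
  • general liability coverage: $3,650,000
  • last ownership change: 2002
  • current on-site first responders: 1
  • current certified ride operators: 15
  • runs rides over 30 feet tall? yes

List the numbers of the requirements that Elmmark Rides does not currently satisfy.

1. emergency-stop system test 382 days ago vs limit 540 → met
2. daily inspection log audit 101 days ago vs limit 90 → not met
3. operator training 27 days ago vs limit 30 → met
4. general liability coverage $3,650,000 ≥ $3,600,000 → met
5. incidents reportable in the past year 2 > 1 → not met
6. certified ride operators 15 ≥ 8 → met
7. condition 'runs mobile/traveling rides' does not hold → requirement n/a → met
8. on-site first responders 1 < 2 → not met
9. condition 'runs rides over 30 feet tall' holds; incident report forms absent → not met
Not met: 2, 5, 8, 9

2, 5, 8, 9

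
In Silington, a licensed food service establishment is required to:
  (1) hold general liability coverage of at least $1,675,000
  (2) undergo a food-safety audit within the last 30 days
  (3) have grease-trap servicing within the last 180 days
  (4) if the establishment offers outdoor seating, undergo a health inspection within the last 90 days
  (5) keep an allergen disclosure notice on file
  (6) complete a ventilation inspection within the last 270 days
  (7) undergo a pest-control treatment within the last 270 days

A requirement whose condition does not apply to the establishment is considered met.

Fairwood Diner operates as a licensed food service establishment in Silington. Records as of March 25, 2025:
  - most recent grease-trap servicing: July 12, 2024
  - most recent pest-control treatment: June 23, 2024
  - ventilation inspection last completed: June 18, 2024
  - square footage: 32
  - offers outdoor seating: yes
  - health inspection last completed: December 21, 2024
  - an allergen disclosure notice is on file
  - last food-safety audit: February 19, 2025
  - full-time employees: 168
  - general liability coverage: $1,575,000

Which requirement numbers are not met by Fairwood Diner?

1. general liability coverage $1,575,000 < $1,675,000 → not met
2. food-safety audit 34 days ago vs limit 30 → not met
3. grease-trap servicing 256 days ago vs limit 180 → not met
4. condition 'offers outdoor seating' holds; health inspection 94 days ago vs limit 90 → not met
5. allergen disclosure notice present → met
6. ventilation inspection 280 days ago vs limit 270 → not met
7. pest-control treatment 275 days ago vs limit 270 → not met
Not met: 1, 2, 3, 4, 6, 7

1, 2, 3, 4, 6, 7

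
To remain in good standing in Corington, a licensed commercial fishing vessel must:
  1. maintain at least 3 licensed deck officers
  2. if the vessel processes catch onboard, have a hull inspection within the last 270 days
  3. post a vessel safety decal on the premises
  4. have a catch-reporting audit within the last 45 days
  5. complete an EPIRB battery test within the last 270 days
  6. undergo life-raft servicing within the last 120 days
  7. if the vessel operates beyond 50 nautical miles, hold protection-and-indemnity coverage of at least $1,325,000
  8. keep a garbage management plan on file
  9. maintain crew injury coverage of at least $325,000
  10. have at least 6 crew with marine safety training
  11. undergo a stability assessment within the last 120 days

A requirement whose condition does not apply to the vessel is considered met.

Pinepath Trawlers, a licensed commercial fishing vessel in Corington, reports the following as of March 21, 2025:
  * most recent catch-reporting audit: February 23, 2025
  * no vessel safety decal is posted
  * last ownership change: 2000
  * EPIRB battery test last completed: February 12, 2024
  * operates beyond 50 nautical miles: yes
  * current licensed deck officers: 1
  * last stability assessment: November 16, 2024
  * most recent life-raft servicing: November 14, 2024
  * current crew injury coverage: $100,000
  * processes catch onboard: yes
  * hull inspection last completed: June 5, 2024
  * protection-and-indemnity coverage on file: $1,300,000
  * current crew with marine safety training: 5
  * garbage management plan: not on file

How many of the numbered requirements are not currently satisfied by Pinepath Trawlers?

1. licensed deck officers 1 < 3 → not met
2. condition 'processes catch onboard' holds; hull inspection 289 days ago vs limit 270 → not met
3. vessel safety decal absent → not met
4. catch-reporting audit 26 days ago vs limit 45 → met
5. EPIRB battery test 403 days ago vs limit 270 → not met
6. life-raft servicing 127 days ago vs limit 120 → not met
7. condition 'operates beyond 50 nautical miles' holds; protection-and-indemnity coverage $1,300,000 < $1,325,000 → not met
8. garbage management plan absent → not met
9. crew injury coverage $100,000 < $325,000 → not met
10. crew with marine safety training 5 < 6 → not met
11. stability assessment 125 days ago vs limit 120 → not met
Not met: 10 of 11

10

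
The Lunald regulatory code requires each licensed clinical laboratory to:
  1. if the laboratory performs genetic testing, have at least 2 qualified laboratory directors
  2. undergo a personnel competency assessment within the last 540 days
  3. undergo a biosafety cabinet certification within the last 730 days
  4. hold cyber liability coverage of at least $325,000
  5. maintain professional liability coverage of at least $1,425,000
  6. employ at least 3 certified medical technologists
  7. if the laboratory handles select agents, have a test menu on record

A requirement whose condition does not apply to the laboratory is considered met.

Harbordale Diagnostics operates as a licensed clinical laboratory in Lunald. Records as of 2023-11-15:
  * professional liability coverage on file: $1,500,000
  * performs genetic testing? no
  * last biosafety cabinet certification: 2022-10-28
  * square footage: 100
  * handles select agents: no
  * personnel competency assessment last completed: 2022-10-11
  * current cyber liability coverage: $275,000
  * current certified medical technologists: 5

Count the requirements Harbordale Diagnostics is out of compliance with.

1. condition 'performs genetic testing' does not hold → requirement n/a → met
2. personnel competency assessment 400 days ago vs limit 540 → met
3. biosafety cabinet certification 383 days ago vs limit 730 → met
4. cyber liability coverage $275,000 < $325,000 → not met
5. professional liability coverage $1,500,000 ≥ $1,425,000 → met
6. certified medical technologists 5 ≥ 3 → met
7. condition 'handles select agents' does not hold → requirement n/a → met
Not met: 1 of 7

1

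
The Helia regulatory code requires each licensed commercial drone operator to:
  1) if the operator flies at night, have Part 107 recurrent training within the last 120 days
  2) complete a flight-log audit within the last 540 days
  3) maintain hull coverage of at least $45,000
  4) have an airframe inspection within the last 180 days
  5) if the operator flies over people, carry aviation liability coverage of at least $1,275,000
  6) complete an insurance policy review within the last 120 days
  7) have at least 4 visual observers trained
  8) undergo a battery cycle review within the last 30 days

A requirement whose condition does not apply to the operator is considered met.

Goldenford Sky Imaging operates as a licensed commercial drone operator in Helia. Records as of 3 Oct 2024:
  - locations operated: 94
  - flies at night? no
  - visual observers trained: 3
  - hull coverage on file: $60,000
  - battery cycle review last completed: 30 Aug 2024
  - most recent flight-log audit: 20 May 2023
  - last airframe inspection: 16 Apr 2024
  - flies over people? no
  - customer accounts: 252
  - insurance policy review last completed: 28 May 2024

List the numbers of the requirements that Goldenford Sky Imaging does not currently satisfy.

1. condition 'flies at night' does not hold → requirement n/a → met
2. flight-log audit 502 days ago vs limit 540 → met
3. hull coverage $60,000 ≥ $45,000 → met
4. airframe inspection 170 days ago vs limit 180 → met
5. condition 'flies over people' does not hold → requirement n/a → met
6. insurance policy review 128 days ago vs limit 120 → not met
7. visual observers trained 3 < 4 → not met
8. battery cycle review 34 days ago vs limit 30 → not met
Not met: 6, 7, 8

6, 7, 8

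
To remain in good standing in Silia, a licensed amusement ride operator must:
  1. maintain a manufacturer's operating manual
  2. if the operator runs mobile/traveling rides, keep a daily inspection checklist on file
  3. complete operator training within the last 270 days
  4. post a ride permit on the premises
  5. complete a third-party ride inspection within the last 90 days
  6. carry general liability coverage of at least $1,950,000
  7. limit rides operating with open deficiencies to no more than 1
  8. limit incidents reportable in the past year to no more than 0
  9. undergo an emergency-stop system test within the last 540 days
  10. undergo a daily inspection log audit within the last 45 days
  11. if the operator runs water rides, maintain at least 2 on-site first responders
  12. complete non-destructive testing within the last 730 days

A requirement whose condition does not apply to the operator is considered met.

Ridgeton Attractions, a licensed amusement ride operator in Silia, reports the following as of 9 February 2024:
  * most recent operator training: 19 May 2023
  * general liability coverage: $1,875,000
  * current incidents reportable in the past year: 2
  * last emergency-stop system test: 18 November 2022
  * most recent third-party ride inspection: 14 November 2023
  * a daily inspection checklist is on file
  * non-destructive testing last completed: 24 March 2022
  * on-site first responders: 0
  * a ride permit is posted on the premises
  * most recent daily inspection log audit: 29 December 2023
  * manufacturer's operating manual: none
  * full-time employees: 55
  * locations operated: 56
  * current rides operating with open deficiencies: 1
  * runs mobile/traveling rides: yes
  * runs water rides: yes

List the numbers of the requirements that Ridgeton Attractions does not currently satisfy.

1, 6, 8, 11

1. manufacturer's operating manual absent → not met
2. condition 'runs mobile/traveling rides' holds; daily inspection checklist present → met
3. operator training 266 days ago vs limit 270 → met
4. ride permit present → met
5. third-party ride inspection 87 days ago vs limit 90 → met
6. general liability coverage $1,875,000 < $1,950,000 → not met
7. rides operating with open deficiencies 1 ≤ 1 → met
8. incidents reportable in the past year 2 > 0 → not met
9. emergency-stop system test 448 days ago vs limit 540 → met
10. daily inspection log audit 42 days ago vs limit 45 → met
11. condition 'runs water rides' holds; on-site first responders 0 < 2 → not met
12. non-destructive testing 687 days ago vs limit 730 → met
Not met: 1, 6, 8, 11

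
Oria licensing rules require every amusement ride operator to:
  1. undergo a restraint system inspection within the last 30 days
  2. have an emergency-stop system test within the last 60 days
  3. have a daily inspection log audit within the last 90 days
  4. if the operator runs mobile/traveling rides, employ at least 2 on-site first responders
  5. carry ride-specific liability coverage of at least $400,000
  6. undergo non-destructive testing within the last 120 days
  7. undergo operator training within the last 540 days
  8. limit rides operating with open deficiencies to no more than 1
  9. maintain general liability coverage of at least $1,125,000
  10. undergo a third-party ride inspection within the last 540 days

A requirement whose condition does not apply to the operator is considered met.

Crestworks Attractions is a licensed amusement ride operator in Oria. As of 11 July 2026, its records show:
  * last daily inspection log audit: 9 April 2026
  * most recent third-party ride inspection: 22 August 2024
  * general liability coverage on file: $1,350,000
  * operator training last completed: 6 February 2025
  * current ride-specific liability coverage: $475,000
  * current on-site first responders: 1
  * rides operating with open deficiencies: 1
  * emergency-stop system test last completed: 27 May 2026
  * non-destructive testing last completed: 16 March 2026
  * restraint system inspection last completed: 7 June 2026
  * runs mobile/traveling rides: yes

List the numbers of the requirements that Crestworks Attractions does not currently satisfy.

1, 3, 4, 10

1. restraint system inspection 34 days ago vs limit 30 → not met
2. emergency-stop system test 45 days ago vs limit 60 → met
3. daily inspection log audit 93 days ago vs limit 90 → not met
4. condition 'runs mobile/traveling rides' holds; on-site first responders 1 < 2 → not met
5. ride-specific liability coverage $475,000 ≥ $400,000 → met
6. non-destructive testing 117 days ago vs limit 120 → met
7. operator training 520 days ago vs limit 540 → met
8. rides operating with open deficiencies 1 ≤ 1 → met
9. general liability coverage $1,350,000 ≥ $1,125,000 → met
10. third-party ride inspection 688 days ago vs limit 540 → not met
Not met: 1, 3, 4, 10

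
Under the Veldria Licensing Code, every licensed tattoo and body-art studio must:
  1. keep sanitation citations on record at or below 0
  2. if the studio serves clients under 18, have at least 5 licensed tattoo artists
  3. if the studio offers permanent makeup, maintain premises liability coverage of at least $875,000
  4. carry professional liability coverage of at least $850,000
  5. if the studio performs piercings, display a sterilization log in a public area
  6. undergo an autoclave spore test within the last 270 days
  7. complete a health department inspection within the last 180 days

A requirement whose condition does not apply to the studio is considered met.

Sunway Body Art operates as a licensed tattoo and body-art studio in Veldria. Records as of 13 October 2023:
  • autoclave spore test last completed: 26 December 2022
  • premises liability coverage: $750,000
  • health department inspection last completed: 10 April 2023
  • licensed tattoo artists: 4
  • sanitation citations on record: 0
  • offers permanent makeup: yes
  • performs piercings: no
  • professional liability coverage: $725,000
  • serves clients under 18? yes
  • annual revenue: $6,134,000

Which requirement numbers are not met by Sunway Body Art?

1. sanitation citations on record 0 ≤ 0 → met
2. condition 'serves clients under 18' holds; licensed tattoo artists 4 < 5 → not met
3. condition 'offers permanent makeup' holds; premises liability coverage $750,000 < $875,000 → not met
4. professional liability coverage $725,000 < $850,000 → not met
5. condition 'performs piercings' does not hold → requirement n/a → met
6. autoclave spore test 291 days ago vs limit 270 → not met
7. health department inspection 186 days ago vs limit 180 → not met
Not met: 2, 3, 4, 6, 7

2, 3, 4, 6, 7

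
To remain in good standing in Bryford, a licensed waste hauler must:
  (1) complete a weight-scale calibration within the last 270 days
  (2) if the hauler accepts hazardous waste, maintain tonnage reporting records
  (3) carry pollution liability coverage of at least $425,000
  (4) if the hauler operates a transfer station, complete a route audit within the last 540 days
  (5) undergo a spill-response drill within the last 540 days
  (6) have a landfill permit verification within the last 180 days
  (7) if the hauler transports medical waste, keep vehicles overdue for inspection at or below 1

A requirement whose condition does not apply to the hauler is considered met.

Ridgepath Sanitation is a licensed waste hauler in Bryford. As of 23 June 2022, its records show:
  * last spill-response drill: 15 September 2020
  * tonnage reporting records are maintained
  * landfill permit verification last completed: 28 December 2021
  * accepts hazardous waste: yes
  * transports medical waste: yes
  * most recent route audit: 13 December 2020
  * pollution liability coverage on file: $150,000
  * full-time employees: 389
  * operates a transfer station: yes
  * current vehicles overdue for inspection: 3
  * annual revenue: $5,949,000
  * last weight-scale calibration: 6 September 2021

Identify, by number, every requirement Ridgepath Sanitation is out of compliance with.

1, 3, 4, 5, 7

1. weight-scale calibration 290 days ago vs limit 270 → not met
2. condition 'accepts hazardous waste' holds; tonnage reporting records present → met
3. pollution liability coverage $150,000 < $425,000 → not met
4. condition 'operates a transfer station' holds; route audit 557 days ago vs limit 540 → not met
5. spill-response drill 646 days ago vs limit 540 → not met
6. landfill permit verification 177 days ago vs limit 180 → met
7. condition 'transports medical waste' holds; vehicles overdue for inspection 3 > 1 → not met
Not met: 1, 3, 4, 5, 7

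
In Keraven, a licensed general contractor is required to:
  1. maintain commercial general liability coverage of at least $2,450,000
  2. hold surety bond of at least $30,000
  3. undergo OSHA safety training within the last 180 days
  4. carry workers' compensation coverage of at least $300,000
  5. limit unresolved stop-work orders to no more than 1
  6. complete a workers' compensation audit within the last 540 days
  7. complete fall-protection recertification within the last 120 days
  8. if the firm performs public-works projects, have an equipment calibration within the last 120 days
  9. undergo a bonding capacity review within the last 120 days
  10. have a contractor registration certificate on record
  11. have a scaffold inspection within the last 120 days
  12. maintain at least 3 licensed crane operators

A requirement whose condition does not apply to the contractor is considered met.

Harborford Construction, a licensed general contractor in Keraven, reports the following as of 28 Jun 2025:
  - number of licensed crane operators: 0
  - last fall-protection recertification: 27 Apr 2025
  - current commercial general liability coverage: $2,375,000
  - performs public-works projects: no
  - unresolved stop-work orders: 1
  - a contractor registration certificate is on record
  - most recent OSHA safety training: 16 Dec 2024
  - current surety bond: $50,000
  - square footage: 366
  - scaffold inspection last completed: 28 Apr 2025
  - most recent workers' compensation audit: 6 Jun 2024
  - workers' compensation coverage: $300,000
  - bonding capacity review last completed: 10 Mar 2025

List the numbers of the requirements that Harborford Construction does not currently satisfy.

1, 3, 12

1. commercial general liability coverage $2,375,000 < $2,450,000 → not met
2. surety bond $50,000 ≥ $30,000 → met
3. OSHA safety training 194 days ago vs limit 180 → not met
4. workers' compensation coverage $300,000 ≥ $300,000 → met
5. unresolved stop-work orders 1 ≤ 1 → met
6. workers' compensation audit 387 days ago vs limit 540 → met
7. fall-protection recertification 62 days ago vs limit 120 → met
8. condition 'performs public-works projects' does not hold → requirement n/a → met
9. bonding capacity review 110 days ago vs limit 120 → met
10. contractor registration certificate present → met
11. scaffold inspection 61 days ago vs limit 120 → met
12. licensed crane operators 0 < 3 → not met
Not met: 1, 3, 12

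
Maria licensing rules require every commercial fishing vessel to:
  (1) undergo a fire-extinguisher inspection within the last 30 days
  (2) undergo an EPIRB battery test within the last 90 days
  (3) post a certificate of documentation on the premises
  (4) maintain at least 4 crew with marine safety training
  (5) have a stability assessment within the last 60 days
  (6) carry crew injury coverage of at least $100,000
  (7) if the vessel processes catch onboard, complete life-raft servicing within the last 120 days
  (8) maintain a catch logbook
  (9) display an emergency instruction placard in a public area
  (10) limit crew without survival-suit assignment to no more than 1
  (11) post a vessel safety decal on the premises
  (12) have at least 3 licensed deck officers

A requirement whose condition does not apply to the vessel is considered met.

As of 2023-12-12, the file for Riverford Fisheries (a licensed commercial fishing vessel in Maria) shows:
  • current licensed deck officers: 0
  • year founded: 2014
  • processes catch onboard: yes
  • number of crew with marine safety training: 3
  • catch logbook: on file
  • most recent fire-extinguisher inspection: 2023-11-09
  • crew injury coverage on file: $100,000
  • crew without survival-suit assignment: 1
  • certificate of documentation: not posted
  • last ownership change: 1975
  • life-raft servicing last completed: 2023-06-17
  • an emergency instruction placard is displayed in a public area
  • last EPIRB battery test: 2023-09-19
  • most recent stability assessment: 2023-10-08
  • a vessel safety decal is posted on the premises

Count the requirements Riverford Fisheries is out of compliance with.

1. fire-extinguisher inspection 33 days ago vs limit 30 → not met
2. EPIRB battery test 84 days ago vs limit 90 → met
3. certificate of documentation absent → not met
4. crew with marine safety training 3 < 4 → not met
5. stability assessment 65 days ago vs limit 60 → not met
6. crew injury coverage $100,000 ≥ $100,000 → met
7. condition 'processes catch onboard' holds; life-raft servicing 178 days ago vs limit 120 → not met
8. catch logbook present → met
9. emergency instruction placard present → met
10. crew without survival-suit assignment 1 ≤ 1 → met
11. vessel safety decal present → met
12. licensed deck officers 0 < 3 → not met
Not met: 6 of 12

6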